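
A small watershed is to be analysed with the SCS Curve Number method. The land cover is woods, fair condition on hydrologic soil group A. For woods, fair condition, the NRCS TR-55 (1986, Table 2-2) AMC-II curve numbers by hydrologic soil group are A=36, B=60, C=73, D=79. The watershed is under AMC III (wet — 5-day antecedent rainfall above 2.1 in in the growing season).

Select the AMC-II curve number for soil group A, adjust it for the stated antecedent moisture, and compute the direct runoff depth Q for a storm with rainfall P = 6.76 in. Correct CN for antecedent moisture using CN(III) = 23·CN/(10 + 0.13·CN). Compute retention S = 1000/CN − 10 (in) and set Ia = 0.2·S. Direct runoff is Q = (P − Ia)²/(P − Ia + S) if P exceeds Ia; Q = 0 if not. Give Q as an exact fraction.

Q = 728082289/346637025 in ≈ 2.100 in

NRCS table: woods, fair condition, soil group A → CN(II) = 36
CN(III) from CN(II)=36: (23·36)/(10 + 0.13·36) = 20700/367 ≈ 56.403
Max retention: S = 1000/(20700/367) − 10 = 1600/207 in (≈ 7.729 in)
Ia = 0.2·(1600/207) = 320/207 in ≈ 1.546 in
P − Ia = 6.760 − 1.546 = 26983/5175 ≈ 5.214 in (> 0, runoff occurs)
Q = (26983/5175)²/((26983/5175) + 1600/207) = (728082289/26780625)/(66983/5175) = 728082289/346637025 in ≈ 2.100 in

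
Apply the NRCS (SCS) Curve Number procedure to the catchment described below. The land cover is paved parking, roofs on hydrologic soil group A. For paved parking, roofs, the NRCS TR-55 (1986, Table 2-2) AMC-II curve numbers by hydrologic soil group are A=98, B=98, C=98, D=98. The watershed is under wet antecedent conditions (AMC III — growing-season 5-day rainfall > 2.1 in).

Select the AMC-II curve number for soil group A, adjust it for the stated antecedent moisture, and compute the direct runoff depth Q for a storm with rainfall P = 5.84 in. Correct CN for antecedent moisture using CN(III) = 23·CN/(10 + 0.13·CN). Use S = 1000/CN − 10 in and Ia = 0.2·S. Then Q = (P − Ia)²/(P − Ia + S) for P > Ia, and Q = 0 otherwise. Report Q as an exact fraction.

NRCS table: paved parking, roofs, soil group A → CN(II) = 98
Adjust CN=98 to AMC III: 23·98/(10 + 0.13·98) → 2254 ÷ (1137/50) = 112700/1137 ≈ 99.120
Max retention: S = 1000/(112700/1137) − 10 = 100/1127 in (≈ 0.089 in)
Initial abstraction Ia = S/5 = (100/1127)/5 = 20/1127 ≈ 0.018 in
P − Ia = 5.840 − 0.018 = 164042/28175 ≈ 5.822 in (> 0, runoff occurs)
Runoff Q = (P−Ia)²/(P−Ia+S) = (5.822)²/(5.822+0.089) = 13454888882/2346160425 ≈ 5.735 in

Q = 13454888882/2346160425 in ≈ 5.735 in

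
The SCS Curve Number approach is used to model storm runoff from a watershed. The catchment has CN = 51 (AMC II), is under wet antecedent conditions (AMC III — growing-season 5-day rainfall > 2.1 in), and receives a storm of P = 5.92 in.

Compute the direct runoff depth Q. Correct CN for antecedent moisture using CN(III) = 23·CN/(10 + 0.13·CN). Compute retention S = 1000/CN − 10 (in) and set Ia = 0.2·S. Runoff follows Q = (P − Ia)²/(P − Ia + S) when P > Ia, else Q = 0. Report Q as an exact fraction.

CN(III) from CN(II)=51: (23·51)/(10 + 0.13·51) = 117300/1663 ≈ 70.535
Retention S: 1000/CN − 10 with CN=70.535 → S = 4900/1173 ≈ 4.177 in
Ia = 0.2·(4900/1173) = 980/1173 in ≈ 0.835 in
Excess rainfall: 5.920 − 0.835 = 5.085 in; P > Ia so Q > 0
Q: (149104/29325)² ÷ (271604/29325) = 5558000704/1991196825 in (≈ 2.791 in)

Q = 5558000704/1991196825 in ≈ 2.791 in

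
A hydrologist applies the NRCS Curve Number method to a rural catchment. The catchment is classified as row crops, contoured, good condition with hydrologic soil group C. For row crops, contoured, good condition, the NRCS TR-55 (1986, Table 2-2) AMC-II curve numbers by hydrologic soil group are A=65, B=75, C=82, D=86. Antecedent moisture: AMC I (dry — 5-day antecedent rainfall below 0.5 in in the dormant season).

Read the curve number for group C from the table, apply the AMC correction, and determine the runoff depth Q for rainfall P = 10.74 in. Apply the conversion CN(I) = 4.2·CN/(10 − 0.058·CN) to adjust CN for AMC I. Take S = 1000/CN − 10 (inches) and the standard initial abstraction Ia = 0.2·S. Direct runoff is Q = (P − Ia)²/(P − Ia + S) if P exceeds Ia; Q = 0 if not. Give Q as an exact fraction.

NRCS table: row crops, contoured, good condition, soil group C → CN(II) = 82
CN(I) from CN(II)=82: (4.2·82)/(10 − 0.058·82) = 28700/437 ≈ 65.675
S = 1000/(28700/437) − 10 = 1500/287 in ≈ 5.226 in
Ia = 0.2·(1500/287) = 300/287 in ≈ 1.045 in
P − Ia = 10.740 − 1.045 = 139119/14350 ≈ 9.695 in (> 0, runoff occurs)
Q: (139119/14350)² ÷ (214119/14350) = 2150455129/341400850 in (≈ 6.299 in)

Q = 2150455129/341400850 in ≈ 6.299 in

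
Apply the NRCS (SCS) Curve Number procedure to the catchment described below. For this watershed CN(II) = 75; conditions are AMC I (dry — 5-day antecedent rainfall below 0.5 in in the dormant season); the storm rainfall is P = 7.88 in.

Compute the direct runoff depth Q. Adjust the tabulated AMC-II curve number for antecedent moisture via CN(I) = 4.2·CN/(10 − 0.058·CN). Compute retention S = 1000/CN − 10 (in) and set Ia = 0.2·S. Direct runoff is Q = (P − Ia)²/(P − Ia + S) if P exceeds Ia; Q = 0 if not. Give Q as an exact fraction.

Adjust CN=75 to AMC I: 4.2·75/(10 − 0.058·75) → 315 ÷ (113/20) = 6300/113 ≈ 55.752
Retention S: 1000/CN − 10 with CN=55.752 → S = 500/63 ≈ 7.937 in
Initial abstraction Ia = S/5 = (500/63)/5 = 100/63 ≈ 1.587 in
Since P=7.880 > Ia=1.587: effective rainfall P−Ia = 9911/1575 in
Q = (9911/1575)²/((9911/1575) + 500/63) = (98227921/2480625)/(22411/1575) = 98227921/35297325 in ≈ 2.783 in

Q = 98227921/35297325 in ≈ 2.783 in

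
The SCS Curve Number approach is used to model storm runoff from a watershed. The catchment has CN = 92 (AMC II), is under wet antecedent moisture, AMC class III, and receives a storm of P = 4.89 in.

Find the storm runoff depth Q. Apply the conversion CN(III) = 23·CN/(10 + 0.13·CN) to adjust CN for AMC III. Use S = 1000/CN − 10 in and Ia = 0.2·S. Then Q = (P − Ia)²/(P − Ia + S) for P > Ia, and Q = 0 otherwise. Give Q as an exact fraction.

Wet (AMC III): CN(III) = 23·92/(10 + 0.13·92) = 2116/(549/25) = 52900/549 ≈ 96.357
Max retention: S = 1000/(52900/549) − 10 = 200/529 in (≈ 0.378 in)
Initial abstraction Ia = S/5 = (200/529)/5 = 40/529 ≈ 0.076 in
P − Ia = 4.890 − 0.076 = 254681/52900 ≈ 4.814 in (> 0, runoff occurs)
Q = (254681/52900)²/((254681/52900) + 200/529) = (64862411761/2798410000)/(274681/52900) = 64862411761/14530624900 in ≈ 4.464 in

Q = 64862411761/14530624900 in ≈ 4.464 in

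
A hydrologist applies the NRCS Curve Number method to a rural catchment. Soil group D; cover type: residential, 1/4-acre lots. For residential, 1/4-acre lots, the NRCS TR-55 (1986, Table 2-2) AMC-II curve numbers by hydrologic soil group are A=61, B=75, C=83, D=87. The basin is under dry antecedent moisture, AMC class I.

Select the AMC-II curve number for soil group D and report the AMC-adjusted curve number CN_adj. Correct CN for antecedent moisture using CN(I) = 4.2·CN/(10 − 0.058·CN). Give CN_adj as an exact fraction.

CN_adj = 182700/2477 ≈ 73.759

NRCS table: residential, 1/4-acre lots, soil group D → CN(II) = 87
Adjust CN=87 to AMC I: 4.2·87/(10 − 0.058·87) → (1827/5) ÷ (2477/500) = 182700/2477 ≈ 73.759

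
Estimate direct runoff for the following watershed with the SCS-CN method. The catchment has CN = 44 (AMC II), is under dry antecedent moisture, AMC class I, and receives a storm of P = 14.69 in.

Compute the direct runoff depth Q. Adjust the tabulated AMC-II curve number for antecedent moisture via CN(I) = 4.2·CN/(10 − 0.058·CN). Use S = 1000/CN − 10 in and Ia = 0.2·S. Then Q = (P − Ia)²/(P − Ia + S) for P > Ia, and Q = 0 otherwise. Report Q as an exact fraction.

Dry (AMC I): CN(I) = 4.2·44/(10 − 0.058·44) = (924/5)/(931/125) = 3300/133 ≈ 24.812
Retention S: 1000/CN − 10 with CN=24.812 → S = 1000/33 ≈ 30.303 in
Initial abstraction Ia = S/5 = (1000/33)/5 = 200/33 ≈ 6.061 in
Since P=14.690 > Ia=6.061: effective rainfall P−Ia = 28477/3300 in
Runoff Q = (P−Ia)²/(P−Ia+S) = (8.629)²/(8.629+30.303) = 810939529/423974100 ≈ 1.913 in

Q = 810939529/423974100 in ≈ 1.913 in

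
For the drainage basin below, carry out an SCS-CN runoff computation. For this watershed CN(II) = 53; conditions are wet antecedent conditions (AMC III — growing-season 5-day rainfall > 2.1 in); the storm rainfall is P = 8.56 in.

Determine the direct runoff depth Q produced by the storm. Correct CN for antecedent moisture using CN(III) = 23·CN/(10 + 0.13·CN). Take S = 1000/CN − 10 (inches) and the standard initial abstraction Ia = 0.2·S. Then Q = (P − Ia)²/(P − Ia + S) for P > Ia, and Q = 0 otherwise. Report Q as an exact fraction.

Adjust CN=53 to AMC III: 23·53/(10 + 0.13·53) → 1219 ÷ (1689/100) = 121900/1689 ≈ 72.173
S = 1000/(121900/1689) − 10 = 4700/1219 in ≈ 3.856 in
Initial abstraction Ia = S/5 = (4700/1219)/5 = 940/1219 ≈ 0.771 in
P − Ia = 8.560 − 0.771 = 237366/30475 ≈ 7.789 in (> 0, runoff occurs)
Runoff Q = (P−Ia)²/(P−Ia+S) = (7.789)²/(7.789+3.856) = 28171308978/5407270675 ≈ 5.210 in

Q = 28171308978/5407270675 in ≈ 5.210 in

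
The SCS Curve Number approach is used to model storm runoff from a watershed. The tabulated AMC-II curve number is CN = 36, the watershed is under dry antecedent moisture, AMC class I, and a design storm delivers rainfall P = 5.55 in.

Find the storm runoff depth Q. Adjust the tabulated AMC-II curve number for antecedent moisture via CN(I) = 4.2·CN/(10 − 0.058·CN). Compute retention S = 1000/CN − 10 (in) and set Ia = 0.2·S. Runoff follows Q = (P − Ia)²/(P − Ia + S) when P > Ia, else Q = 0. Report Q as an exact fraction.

Q = 0 in ≈ 0.000 in

Dry (AMC I): CN(I) = 4.2·36/(10 − 0.058·36) = (756/5)/(989/125) = 18900/989 ≈ 19.110
Max retention: S = 1000/(18900/989) − 10 = 8000/189 in (≈ 42.328 in)
Ia = 0.2S: 0.2·42.328 = 8.466 in (exactly 1600/189)
P = 5.550 ≤ Ia = 8.466 in: entire storm abstracted, Q = 0.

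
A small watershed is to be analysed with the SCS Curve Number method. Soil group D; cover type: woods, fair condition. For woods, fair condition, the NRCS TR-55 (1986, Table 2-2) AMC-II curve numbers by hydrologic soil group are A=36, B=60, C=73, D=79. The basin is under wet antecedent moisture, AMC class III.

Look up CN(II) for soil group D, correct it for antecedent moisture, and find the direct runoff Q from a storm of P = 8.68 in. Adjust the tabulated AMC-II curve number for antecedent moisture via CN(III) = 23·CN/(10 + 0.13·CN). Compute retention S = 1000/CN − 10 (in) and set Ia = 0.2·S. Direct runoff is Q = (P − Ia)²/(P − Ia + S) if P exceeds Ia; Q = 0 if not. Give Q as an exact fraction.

Q = 21041999503/2831203975 in ≈ 7.432 in

NRCS table: woods, fair condition, soil group D → CN(II) = 79
Wet (AMC III): CN(III) = 23·79/(10 + 0.13·79) = 1817/(2027/100) = 181700/2027 ≈ 89.640
Retention S: 1000/CN − 10 with CN=89.640 → S = 2100/1817 ≈ 1.156 in
Ia = 0.2·(2100/1817) = 420/1817 in ≈ 0.231 in
P − Ia = 8.680 − 0.231 = 383789/45425 ≈ 8.449 in (> 0, runoff occurs)
Q = (383789/45425)²/((383789/45425) + 2100/1817) = (147293996521/2063430625)/(436289/45425) = 21041999503/2831203975 in ≈ 7.432 in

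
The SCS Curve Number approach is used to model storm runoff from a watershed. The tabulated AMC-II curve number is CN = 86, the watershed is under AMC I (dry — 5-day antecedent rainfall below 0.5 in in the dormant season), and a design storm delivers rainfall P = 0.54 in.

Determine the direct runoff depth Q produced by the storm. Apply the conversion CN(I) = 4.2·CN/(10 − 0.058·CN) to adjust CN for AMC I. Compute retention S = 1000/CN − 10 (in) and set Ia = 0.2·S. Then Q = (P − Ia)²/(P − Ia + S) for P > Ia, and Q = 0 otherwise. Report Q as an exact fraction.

Dry (AMC I): CN(I) = 4.2·86/(10 − 0.058·86) = (1806/5)/(1253/250) = 12900/179 ≈ 72.067
Retention S: 1000/CN − 10 with CN=72.067 → S = 500/129 ≈ 3.876 in
Ia = 0.2·(500/129) = 100/129 in ≈ 0.775 in
P = 0.540 ≤ Ia = 0.775 in: entire storm abstracted, Q = 0.

Q = 0 in ≈ 0.000 in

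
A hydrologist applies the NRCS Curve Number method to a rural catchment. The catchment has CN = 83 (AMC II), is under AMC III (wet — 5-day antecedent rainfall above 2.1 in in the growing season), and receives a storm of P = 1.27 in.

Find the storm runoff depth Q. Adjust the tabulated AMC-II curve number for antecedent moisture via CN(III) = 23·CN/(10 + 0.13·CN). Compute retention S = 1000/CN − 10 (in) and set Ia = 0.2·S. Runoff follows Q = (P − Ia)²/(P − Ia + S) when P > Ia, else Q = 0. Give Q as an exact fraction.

CN(III) from CN(II)=83: (23·83)/(10 + 0.13·83) = 190900/2079 ≈ 91.823
Retention S: 1000/CN − 10 with CN=91.823 → S = 1700/1909 ≈ 0.891 in
Initial abstraction Ia = S/5 = (1700/1909)/5 = 340/1909 ≈ 0.178 in
Excess rainfall: 1.270 − 0.178 = 1.092 in; P > Ia so Q > 0
Q: (208443/190900)² ÷ (378443/190900) = 43448484249/72244768700 in (≈ 0.601 in)

Q = 43448484249/72244768700 in ≈ 0.601 in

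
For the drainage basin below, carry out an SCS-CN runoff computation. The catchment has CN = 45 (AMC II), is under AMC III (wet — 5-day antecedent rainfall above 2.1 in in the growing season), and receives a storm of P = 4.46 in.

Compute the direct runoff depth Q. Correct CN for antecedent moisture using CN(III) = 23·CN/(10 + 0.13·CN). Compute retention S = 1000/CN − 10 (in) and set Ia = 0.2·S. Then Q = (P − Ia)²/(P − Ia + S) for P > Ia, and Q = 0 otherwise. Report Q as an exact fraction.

Q = 1236295921/933166350 in ≈ 1.325 in

CN(III) from CN(II)=45: (23·45)/(10 + 0.13·45) = 20700/317 ≈ 65.300
S = 1000/(20700/317) − 10 = 1100/207 in ≈ 5.314 in
Ia = 0.2·(1100/207) = 220/207 in ≈ 1.063 in
Excess rainfall: 4.460 − 1.063 = 3.397 in; P > Ia so Q > 0
Runoff Q = (P−Ia)²/(P−Ia+S) = (3.397)²/(3.397+5.314) = 1236295921/933166350 ≈ 1.325 in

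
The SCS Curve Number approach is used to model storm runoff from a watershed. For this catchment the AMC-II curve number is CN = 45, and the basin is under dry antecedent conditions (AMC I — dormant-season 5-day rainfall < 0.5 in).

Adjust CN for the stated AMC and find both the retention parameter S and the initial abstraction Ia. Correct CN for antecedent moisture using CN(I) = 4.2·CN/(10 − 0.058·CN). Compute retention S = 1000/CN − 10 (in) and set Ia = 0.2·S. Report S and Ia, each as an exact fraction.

S = 5500/189 in ≈ 29.101 in; Ia = 1100/189 in ≈ 5.820 in

Adjust CN=45 to AMC I: 4.2·45/(10 − 0.058·45) → 189 ÷ (739/100) = 18900/739 ≈ 25.575
S = 1000/(18900/739) − 10 = 5500/189 in ≈ 29.101 in
Initial abstraction Ia = S/5 = (5500/189)/5 = 1100/189 ≈ 5.820 in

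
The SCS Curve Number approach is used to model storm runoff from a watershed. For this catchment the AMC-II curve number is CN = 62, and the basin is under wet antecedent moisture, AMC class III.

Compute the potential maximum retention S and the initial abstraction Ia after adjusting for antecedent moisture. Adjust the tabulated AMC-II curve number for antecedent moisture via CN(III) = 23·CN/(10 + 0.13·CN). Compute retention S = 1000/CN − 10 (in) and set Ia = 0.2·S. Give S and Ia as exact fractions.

CN(III) from CN(II)=62: (23·62)/(10 + 0.13·62) = 71300/903 ≈ 78.959
S = 1000/(71300/903) − 10 = 1900/713 in ≈ 2.665 in
Ia = 0.2S: 0.2·2.665 = 0.533 in (exactly 380/713)

S = 1900/713 in ≈ 2.665 in; Ia = 380/713 in ≈ 0.533 in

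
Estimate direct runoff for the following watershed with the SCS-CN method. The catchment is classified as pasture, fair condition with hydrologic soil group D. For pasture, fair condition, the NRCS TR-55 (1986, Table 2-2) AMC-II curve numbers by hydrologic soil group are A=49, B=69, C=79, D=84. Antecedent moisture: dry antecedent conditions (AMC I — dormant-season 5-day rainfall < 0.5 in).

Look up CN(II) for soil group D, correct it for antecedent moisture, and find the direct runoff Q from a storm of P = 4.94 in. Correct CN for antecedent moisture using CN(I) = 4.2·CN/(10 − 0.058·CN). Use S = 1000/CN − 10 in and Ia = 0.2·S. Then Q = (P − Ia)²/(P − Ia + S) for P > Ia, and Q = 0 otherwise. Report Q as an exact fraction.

Q = 7908011329/4165840350 in ≈ 1.898 in

NRCS table: pasture, fair condition, soil group D → CN(II) = 84
CN(I) from CN(II)=84: (4.2·84)/(10 − 0.058·84) = 44100/641 ≈ 68.799
Retention S: 1000/CN − 10 with CN=68.799 → S = 2000/441 ≈ 4.535 in
Ia = 0.2S: 0.2·4.535 = 0.907 in (exactly 400/441)
Since P=4.940 > Ia=0.907: effective rainfall P−Ia = 88927/22050 in
Q: (88927/22050)² ÷ (188927/22050) = 7908011329/4165840350 in (≈ 1.898 in)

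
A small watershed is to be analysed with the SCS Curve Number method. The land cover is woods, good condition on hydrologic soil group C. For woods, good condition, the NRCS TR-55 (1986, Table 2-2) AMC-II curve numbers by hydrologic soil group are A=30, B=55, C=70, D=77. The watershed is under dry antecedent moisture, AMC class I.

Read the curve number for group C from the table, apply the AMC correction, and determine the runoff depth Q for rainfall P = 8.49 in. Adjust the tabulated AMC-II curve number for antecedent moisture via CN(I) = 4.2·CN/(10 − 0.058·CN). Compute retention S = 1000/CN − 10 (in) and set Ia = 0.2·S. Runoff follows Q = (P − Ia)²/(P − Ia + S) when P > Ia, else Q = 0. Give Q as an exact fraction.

NRCS table: woods, good condition, soil group C → CN(II) = 70
CN(I) from CN(II)=70: (4.2·70)/(10 − 0.058·70) = 4900/99 ≈ 49.495
Retention S: 1000/CN − 10 with CN=49.495 → S = 500/49 ≈ 10.204 in
Initial abstraction Ia = S/5 = (500/49)/5 = 100/49 ≈ 2.041 in
Excess rainfall: 8.490 − 2.041 = 6.449 in; P > Ia so Q > 0
Q: (31601/4900)² ÷ (81601/4900) = 998623201/399844900 in (≈ 2.498 in)

Q = 998623201/399844900 in ≈ 2.498 in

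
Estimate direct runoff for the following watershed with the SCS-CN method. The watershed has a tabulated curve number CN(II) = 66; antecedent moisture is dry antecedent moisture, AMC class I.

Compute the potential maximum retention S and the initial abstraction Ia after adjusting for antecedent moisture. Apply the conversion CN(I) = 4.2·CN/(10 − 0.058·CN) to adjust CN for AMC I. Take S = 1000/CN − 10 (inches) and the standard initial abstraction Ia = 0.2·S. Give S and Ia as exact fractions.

S = 8500/693 in ≈ 12.266 in; Ia = 1700/693 in ≈ 2.453 in

Adjust CN=66 to AMC I: 4.2·66/(10 − 0.058·66) → (1386/5) ÷ (1543/250) = 69300/1543 ≈ 44.913
Max retention: S = 1000/(69300/1543) − 10 = 8500/693 in (≈ 12.266 in)
Ia = 0.2S: 0.2·12.266 = 2.453 in (exactly 1700/693)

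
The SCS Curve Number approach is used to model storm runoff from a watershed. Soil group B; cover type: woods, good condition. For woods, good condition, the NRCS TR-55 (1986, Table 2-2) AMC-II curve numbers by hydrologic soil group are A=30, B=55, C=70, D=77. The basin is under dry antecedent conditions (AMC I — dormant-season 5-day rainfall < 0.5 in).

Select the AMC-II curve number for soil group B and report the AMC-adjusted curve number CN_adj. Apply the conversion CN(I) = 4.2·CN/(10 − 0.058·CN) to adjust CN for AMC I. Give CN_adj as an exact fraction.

NRCS table: woods, good condition, soil group B → CN(II) = 55
Adjust CN=55 to AMC I: 4.2·55/(10 − 0.058·55) → 231 ÷ (681/100) = 7700/227 ≈ 33.921

CN_adj = 7700/227 ≈ 33.921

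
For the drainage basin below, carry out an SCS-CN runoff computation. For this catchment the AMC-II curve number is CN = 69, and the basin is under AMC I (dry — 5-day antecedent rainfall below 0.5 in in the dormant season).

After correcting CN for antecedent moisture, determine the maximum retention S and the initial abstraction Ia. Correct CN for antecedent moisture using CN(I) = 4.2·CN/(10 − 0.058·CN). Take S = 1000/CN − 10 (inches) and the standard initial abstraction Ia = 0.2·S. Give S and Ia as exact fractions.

S = 15500/1449 in ≈ 10.697 in; Ia = 3100/1449 in ≈ 2.139 in

CN(I) from CN(II)=69: (4.2·69)/(10 − 0.058·69) = 144900/2999 ≈ 48.316
S = 1000/(144900/2999) − 10 = 15500/1449 in ≈ 10.697 in
Initial abstraction Ia = S/5 = (15500/1449)/5 = 3100/1449 ≈ 2.139 in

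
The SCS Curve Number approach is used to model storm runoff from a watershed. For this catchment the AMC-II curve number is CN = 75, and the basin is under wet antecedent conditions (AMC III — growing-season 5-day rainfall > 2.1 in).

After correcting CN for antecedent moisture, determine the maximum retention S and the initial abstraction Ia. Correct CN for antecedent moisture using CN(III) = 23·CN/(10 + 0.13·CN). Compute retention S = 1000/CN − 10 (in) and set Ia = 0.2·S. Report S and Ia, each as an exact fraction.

S = 100/69 in ≈ 1.449 in; Ia = 20/69 in ≈ 0.290 in

Adjust CN=75 to AMC III: 23·75/(10 + 0.13·75) → 1725 ÷ (79/4) = 6900/79 ≈ 87.342
Retention S: 1000/CN − 10 with CN=87.342 → S = 100/69 ≈ 1.449 in
Ia = 0.2S: 0.2·1.449 = 0.290 in (exactly 20/69)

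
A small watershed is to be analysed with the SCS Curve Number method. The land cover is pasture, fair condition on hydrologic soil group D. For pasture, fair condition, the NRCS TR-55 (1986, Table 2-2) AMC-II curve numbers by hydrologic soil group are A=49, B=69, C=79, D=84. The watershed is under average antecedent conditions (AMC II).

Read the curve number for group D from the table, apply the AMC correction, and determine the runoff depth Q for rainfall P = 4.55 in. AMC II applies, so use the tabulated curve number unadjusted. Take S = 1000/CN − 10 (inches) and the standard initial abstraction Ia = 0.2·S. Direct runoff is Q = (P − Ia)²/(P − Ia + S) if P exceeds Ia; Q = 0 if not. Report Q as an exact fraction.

Q = 3066001/1071420 in ≈ 2.862 in

NRCS table: pasture, fair condition, soil group D → CN(II) = 84
Average conditions: CN = 84 (no AMC adjustment).
Max retention: S = 1000/84 − 10 = 40/21 in (≈ 1.905 in)
Ia = 0.2S: 0.2·1.905 = 0.381 in (exactly 8/21)
P − Ia = 4.550 − 0.381 = 1751/420 ≈ 4.169 in (> 0, runoff occurs)
Q: (1751/420)² ÷ (2551/420) = 3066001/1071420 in (≈ 2.862 in)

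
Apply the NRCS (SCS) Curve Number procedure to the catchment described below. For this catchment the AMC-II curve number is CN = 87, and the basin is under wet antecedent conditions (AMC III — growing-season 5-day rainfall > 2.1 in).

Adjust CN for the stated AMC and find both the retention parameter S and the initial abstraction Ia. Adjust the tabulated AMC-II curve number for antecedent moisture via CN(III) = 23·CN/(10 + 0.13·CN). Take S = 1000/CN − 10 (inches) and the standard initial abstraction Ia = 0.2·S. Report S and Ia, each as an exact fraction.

S = 1300/2001 in ≈ 0.650 in; Ia = 260/2001 in ≈ 0.130 in

Adjust CN=87 to AMC III: 23·87/(10 + 0.13·87) → 2001 ÷ (2131/100) = 200100/2131 ≈ 93.900
Retention S: 1000/CN − 10 with CN=93.900 → S = 1300/2001 ≈ 0.650 in
Initial abstraction Ia = S/5 = (1300/2001)/5 = 260/2001 ≈ 0.130 in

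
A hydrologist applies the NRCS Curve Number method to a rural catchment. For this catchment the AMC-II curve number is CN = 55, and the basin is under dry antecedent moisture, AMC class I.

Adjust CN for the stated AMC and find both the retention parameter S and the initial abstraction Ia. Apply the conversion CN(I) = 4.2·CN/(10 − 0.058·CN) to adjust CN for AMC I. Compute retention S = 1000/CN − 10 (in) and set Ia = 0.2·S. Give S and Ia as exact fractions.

Dry (AMC I): CN(I) = 4.2·55/(10 − 0.058·55) = 231/(681/100) = 7700/227 ≈ 33.921
S = 1000/(7700/227) − 10 = 1500/77 in ≈ 19.481 in
Ia = 0.2·(1500/77) = 300/77 in ≈ 3.896 in

S = 1500/77 in ≈ 19.481 in; Ia = 300/77 in ≈ 3.896 in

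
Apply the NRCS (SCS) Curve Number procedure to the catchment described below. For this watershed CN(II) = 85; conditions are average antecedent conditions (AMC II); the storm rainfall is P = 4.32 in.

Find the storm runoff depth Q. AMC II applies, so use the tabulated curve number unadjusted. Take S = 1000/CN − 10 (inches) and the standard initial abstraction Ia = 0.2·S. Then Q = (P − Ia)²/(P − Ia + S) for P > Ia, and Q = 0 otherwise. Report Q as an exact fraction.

Q = 236883/86275 in ≈ 2.746 in

CN(II) = 85; AMC II needs no correction.
Max retention: S = 1000/85 − 10 = 30/17 in (≈ 1.765 in)
Ia = 0.2·(30/17) = 6/17 in ≈ 0.353 in
Excess rainfall: 4.320 − 0.353 = 3.967 in; P > Ia so Q > 0
Q = (1686/425)²/((1686/425) + 30/17) = (2842596/180625)/(2436/425) = 236883/86275 in ≈ 2.746 in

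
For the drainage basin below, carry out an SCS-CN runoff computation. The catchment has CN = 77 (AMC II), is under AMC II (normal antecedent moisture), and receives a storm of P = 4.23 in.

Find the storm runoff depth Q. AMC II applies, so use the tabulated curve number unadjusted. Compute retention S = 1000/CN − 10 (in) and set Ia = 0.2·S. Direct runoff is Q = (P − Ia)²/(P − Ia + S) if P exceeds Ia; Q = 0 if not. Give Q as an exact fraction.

Q = 782376841/392476700 in ≈ 1.993 in

AMC II — tabulated CN = 77 applies directly.
Max retention: S = 1000/77 − 10 = 230/77 in (≈ 2.987 in)
Ia = 0.2·(230/77) = 46/77 in ≈ 0.597 in
Excess rainfall: 4.230 − 0.597 = 3.633 in; P > Ia so Q > 0
Q = (27971/7700)²/((27971/7700) + 230/77) = (782376841/59290000)/(50971/7700) = 782376841/392476700 in ≈ 1.993 in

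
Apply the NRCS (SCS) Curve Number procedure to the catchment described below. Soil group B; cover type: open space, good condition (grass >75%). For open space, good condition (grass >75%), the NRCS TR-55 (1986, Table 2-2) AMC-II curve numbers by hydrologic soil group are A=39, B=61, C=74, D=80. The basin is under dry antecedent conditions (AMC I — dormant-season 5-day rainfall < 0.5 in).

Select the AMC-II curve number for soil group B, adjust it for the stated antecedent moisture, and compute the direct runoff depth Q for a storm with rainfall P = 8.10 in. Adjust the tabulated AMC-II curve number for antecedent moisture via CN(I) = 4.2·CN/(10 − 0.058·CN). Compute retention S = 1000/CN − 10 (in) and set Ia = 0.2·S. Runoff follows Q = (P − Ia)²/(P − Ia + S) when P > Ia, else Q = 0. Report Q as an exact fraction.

NRCS table: open space, good condition (grass >75%), soil group B → CN(II) = 61
Adjust CN=61 to AMC I: 4.2·61/(10 − 0.058·61) → (1281/5) ÷ (3231/500) = 42700/1077 ≈ 39.647
Max retention: S = 1000/(42700/1077) − 10 = 6500/427 in (≈ 15.222 in)
Ia = 0.2S: 0.2·15.222 = 3.044 in (exactly 1300/427)
Excess rainfall: 8.100 − 3.044 = 5.056 in; P > Ia so Q > 0
Runoff Q = (P−Ia)²/(P−Ia+S) = (5.056)²/(5.056+15.222) = 465998569/369726490 ≈ 1.260 in

Q = 465998569/369726490 in ≈ 1.260 in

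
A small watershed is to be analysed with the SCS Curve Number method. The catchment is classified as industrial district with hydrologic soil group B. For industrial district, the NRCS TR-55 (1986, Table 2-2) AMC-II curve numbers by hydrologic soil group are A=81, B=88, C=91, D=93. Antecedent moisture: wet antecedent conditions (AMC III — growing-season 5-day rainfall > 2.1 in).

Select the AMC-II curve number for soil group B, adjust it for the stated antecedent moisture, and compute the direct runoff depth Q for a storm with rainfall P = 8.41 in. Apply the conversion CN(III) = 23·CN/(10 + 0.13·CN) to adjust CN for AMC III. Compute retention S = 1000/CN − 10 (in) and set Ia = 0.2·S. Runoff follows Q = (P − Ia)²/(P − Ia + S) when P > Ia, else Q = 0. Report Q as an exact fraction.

Q = 44004711529/5686756900 in ≈ 7.738 in

NRCS table: industrial district, soil group B → CN(II) = 88
CN(III) from CN(II)=88: (23·88)/(10 + 0.13·88) = 6325/67 ≈ 94.403
Retention S: 1000/CN − 10 with CN=94.403 → S = 150/253 ≈ 0.593 in
Ia = 0.2S: 0.2·0.593 = 0.119 in (exactly 30/253)
Since P=8.410 > Ia=0.119: effective rainfall P−Ia = 209773/25300 in
Runoff Q = (P−Ia)²/(P−Ia+S) = (8.291)²/(8.291+0.593) = 44004711529/5686756900 ≈ 7.738 in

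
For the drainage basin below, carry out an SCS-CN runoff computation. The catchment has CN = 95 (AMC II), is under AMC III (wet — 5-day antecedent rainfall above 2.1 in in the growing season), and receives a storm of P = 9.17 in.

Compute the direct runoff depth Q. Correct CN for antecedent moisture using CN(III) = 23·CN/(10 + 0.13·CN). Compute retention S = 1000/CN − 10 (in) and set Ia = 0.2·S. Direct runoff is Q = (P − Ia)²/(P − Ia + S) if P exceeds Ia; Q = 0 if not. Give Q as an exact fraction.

CN(III) from CN(II)=95: (23·95)/(10 + 0.13·95) = 43700/447 ≈ 97.763
S = 1000/(43700/447) − 10 = 100/437 in ≈ 0.229 in
Ia = 0.2S: 0.2·0.229 = 0.046 in (exactly 20/437)
P − Ia = 9.170 − 0.046 = 398729/43700 ≈ 9.124 in (> 0, runoff occurs)
Q: (398729/43700)² ÷ (408729/43700) = 158984815441/17861457300 in (≈ 8.901 in)

Q = 158984815441/17861457300 in ≈ 8.901 in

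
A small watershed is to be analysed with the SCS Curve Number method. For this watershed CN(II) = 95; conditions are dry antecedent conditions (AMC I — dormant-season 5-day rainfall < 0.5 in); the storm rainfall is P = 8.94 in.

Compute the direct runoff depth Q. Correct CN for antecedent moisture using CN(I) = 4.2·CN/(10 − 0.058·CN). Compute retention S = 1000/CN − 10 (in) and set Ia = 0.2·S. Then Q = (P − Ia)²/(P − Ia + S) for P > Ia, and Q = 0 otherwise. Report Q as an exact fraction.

Q = 30051262609/3957142350 in ≈ 7.594 in

Adjust CN=95 to AMC I: 4.2·95/(10 − 0.058·95) → 399 ÷ (449/100) = 39900/449 ≈ 88.864
S = 1000/(39900/449) − 10 = 500/399 in ≈ 1.253 in
Ia = 0.2S: 0.2·1.253 = 0.251 in (exactly 100/399)
Since P=8.940 > Ia=0.251: effective rainfall P−Ia = 173353/19950 in
Q: (173353/19950)² ÷ (198353/19950) = 30051262609/3957142350 in (≈ 7.594 in)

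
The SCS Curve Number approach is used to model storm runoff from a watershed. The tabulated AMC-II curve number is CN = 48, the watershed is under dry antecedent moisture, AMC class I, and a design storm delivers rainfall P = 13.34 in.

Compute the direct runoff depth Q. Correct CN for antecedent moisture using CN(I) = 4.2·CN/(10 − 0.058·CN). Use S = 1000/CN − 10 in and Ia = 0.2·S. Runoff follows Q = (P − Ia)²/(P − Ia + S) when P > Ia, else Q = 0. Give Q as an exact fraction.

Adjust CN=48 to AMC I: 4.2·48/(10 − 0.058·48) → (1008/5) ÷ (902/125) = 12600/451 ≈ 27.938
Retention S: 1000/CN − 10 with CN=27.938 → S = 1625/63 ≈ 25.794 in
Initial abstraction Ia = S/5 = (1625/63)/5 = 325/63 ≈ 5.159 in
Since P=13.340 > Ia=5.159: effective rainfall P−Ia = 25771/3150 in
Runoff Q = (P−Ia)²/(P−Ia+S) = (8.181)²/(8.181+25.794) = 664144441/337116150 ≈ 1.970 in

Q = 664144441/337116150 in ≈ 1.970 in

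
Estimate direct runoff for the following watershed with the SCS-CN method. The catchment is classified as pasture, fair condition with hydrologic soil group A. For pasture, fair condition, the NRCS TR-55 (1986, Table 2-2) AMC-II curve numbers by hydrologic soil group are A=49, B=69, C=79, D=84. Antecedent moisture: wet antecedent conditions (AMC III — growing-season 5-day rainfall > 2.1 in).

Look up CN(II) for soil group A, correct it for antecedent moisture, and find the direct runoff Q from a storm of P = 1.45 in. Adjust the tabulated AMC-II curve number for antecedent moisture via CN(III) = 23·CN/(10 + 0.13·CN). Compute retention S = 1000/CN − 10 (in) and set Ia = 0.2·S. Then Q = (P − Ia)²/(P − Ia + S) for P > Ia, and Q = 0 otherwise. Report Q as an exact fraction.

NRCS table: pasture, fair condition, soil group A → CN(II) = 49
CN(III) from CN(II)=49: (23·49)/(10 + 0.13·49) = 112700/1637 ≈ 68.845
Retention S: 1000/CN − 10 with CN=68.845 → S = 5100/1127 ≈ 4.525 in
Initial abstraction Ia = S/5 = (5100/1127)/5 = 1020/1127 ≈ 0.905 in
Since P=1.450 > Ia=0.905: effective rainfall P−Ia = 12283/22540 in
Q = (12283/22540)²/((12283/22540) + 5100/1127) = (150872089/508051600)/(114283/22540) = 150872089/2575938820 in ≈ 0.059 in

Q = 150872089/2575938820 in ≈ 0.059 in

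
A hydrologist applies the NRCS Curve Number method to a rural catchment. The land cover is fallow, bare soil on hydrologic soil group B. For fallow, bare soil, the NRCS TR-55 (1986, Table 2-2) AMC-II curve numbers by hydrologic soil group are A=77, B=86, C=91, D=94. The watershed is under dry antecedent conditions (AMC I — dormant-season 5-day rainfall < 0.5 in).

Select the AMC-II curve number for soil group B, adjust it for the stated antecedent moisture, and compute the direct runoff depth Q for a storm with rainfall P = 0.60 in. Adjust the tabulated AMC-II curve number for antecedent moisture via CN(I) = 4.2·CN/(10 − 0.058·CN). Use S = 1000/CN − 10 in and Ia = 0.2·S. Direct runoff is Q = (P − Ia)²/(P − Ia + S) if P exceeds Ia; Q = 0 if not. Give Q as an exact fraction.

NRCS table: fallow, bare soil, soil group B → CN(II) = 86
Adjust CN=86 to AMC I: 4.2·86/(10 − 0.058·86) → (1806/5) ÷ (1253/250) = 12900/179 ≈ 72.067
Retention S: 1000/CN − 10 with CN=72.067 → S = 500/129 ≈ 3.876 in
Ia = 0.2S: 0.2·3.876 = 0.775 in (exactly 100/129)
P = 0.600 ≤ Ia = 0.775 in: entire storm abstracted, Q = 0.

Q = 0 in ≈ 0.000 in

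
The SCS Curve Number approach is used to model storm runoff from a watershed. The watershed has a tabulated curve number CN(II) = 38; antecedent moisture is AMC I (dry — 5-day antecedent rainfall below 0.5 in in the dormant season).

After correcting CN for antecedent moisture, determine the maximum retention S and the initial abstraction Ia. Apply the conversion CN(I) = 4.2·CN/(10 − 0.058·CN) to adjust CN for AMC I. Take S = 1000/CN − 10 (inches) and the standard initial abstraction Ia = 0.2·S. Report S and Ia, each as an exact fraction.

CN(I) from CN(II)=38: (4.2·38)/(10 − 0.058·38) = 39900/1949 ≈ 20.472
Retention S: 1000/CN − 10 with CN=20.472 → S = 15500/399 ≈ 38.847 in
Ia = 0.2S: 0.2·38.847 = 7.769 in (exactly 3100/399)

S = 15500/399 in ≈ 38.847 in; Ia = 3100/399 in ≈ 7.769 in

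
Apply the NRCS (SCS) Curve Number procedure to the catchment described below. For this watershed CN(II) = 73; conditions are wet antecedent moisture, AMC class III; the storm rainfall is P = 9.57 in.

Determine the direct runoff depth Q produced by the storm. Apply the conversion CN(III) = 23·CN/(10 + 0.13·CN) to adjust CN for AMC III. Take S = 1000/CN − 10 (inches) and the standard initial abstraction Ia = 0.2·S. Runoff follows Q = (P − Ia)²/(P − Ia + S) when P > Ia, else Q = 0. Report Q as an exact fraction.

Q = 803732385603/102016207900 in ≈ 7.878 in

Wet (AMC III): CN(III) = 23·73/(10 + 0.13·73) = 1679/(1949/100) = 167900/1949 ≈ 86.147
S = 1000/(167900/1949) − 10 = 2700/1679 in ≈ 1.608 in
Ia = 0.2S: 0.2·1.608 = 0.322 in (exactly 540/1679)
P − Ia = 9.570 − 0.322 = 1552803/167900 ≈ 9.248 in (> 0, runoff occurs)
Runoff Q = (P−Ia)²/(P−Ia+S) = (9.248)²/(9.248+1.608) = 803732385603/102016207900 ≈ 7.878 in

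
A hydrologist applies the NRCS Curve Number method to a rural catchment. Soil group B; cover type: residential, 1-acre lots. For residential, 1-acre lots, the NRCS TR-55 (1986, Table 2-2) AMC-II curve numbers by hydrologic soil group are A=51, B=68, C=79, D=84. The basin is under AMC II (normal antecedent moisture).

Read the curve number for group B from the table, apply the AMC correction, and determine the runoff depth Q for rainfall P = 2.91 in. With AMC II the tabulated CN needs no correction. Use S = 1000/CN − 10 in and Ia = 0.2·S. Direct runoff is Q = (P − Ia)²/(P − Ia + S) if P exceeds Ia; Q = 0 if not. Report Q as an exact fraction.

NRCS table: residential, 1-acre lots, soil group B → CN(II) = 68
Average conditions: CN = 68 (no AMC adjustment).
Retention S: 1000/CN − 10 with CN=68.000 → S = 80/17 ≈ 4.706 in
Ia = 0.2·(80/17) = 16/17 in ≈ 0.941 in
Since P=2.910 > Ia=0.941: effective rainfall P−Ia = 3347/1700 in
Q: (3347/1700)² ÷ (11347/1700) = 11202409/19289900 in (≈ 0.581 in)

Q = 11202409/19289900 in ≈ 0.581 in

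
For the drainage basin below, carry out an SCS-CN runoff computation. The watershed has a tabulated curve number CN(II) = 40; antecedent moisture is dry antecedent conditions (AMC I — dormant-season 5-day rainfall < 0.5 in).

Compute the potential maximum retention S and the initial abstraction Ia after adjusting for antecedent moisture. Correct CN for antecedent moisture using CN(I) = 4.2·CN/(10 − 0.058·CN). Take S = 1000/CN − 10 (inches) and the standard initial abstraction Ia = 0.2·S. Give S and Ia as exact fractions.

Adjust CN=40 to AMC I: 4.2·40/(10 − 0.058·40) → 168 ÷ (192/25) = 175/8 ≈ 21.875
S = 1000/(175/8) − 10 = 250/7 in ≈ 35.714 in
Initial abstraction Ia = S/5 = (250/7)/5 = 50/7 ≈ 7.143 in

S = 250/7 in ≈ 35.714 in; Ia = 50/7 in ≈ 7.143 in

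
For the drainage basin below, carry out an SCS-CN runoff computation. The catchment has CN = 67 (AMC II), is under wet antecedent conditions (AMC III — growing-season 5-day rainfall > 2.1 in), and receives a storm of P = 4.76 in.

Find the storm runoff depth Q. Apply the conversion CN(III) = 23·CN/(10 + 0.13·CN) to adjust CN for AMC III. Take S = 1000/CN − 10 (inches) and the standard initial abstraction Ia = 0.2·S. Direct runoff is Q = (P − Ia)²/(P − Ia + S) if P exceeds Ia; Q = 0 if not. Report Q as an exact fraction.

Q = 27848600641/9607325975 in ≈ 2.899 in

CN(III) from CN(II)=67: (23·67)/(10 + 0.13·67) = 154100/1871 ≈ 82.362
S = 1000/(154100/1871) − 10 = 3300/1541 in ≈ 2.141 in
Ia = 0.2·(3300/1541) = 660/1541 in ≈ 0.428 in
Excess rainfall: 4.760 − 0.428 = 4.332 in; P > Ia so Q > 0
Q: (166879/38525)² ÷ (249379/38525) = 27848600641/9607325975 in (≈ 2.899 in)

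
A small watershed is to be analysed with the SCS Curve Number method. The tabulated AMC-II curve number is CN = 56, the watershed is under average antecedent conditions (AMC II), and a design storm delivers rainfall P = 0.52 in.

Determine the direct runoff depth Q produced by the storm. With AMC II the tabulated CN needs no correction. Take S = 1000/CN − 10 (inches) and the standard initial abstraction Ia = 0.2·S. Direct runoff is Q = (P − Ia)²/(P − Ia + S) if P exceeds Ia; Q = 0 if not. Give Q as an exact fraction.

Q = 0 in ≈ 0.000 in

AMC II — tabulated CN = 56 applies directly.
S = 1000/56 − 10 = 55/7 in ≈ 7.857 in
Initial abstraction Ia = S/5 = (55/7)/5 = 11/7 ≈ 1.571 in
P = 0.520 ≤ Ia = 1.571 in: entire storm abstracted, Q = 0.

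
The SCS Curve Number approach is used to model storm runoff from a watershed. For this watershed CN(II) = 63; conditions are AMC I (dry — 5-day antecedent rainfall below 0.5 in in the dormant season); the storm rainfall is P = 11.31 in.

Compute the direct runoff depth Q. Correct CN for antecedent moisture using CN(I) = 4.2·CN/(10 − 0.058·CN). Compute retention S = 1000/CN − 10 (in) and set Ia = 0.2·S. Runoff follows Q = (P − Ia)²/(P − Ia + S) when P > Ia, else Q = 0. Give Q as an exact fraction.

Q = 1268580973969/393766209900 in ≈ 3.222 in

Dry (AMC I): CN(I) = 4.2·63/(10 − 0.058·63) = (1323/5)/(3173/500) = 132300/3173 ≈ 41.696
Retention S: 1000/CN − 10 with CN=41.696 → S = 18500/1323 ≈ 13.983 in
Ia = 0.2S: 0.2·13.983 = 2.797 in (exactly 3700/1323)
P − Ia = 11.310 − 2.797 = 1126313/132300 ≈ 8.513 in (> 0, runoff occurs)
Q: (1126313/132300)² ÷ (2976313/132300) = 1268580973969/393766209900 in (≈ 3.222 in)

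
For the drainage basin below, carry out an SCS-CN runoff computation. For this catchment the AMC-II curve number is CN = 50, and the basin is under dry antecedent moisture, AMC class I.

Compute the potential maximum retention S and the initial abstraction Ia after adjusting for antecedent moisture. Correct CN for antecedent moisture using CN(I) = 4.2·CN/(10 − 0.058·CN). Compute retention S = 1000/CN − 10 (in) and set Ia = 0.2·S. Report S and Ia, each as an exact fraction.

S = 500/21 in ≈ 23.810 in; Ia = 100/21 in ≈ 4.762 in

CN(I) from CN(II)=50: (4.2·50)/(10 − 0.058·50) = 2100/71 ≈ 29.577
Retention S: 1000/CN − 10 with CN=29.577 → S = 500/21 ≈ 23.810 in
Ia = 0.2·(500/21) = 100/21 in ≈ 4.762 in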